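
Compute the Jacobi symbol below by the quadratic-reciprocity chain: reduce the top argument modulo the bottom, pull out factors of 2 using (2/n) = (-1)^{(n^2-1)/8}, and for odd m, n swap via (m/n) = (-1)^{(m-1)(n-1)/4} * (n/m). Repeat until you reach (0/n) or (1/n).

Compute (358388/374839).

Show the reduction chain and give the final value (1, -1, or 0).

358388 = 2^2·89597; (2/374839) = +1 since 374839 mod 8 = 7, so (358388/374839) = (+1)^2·(89597/374839); sign now +1
reciprocity: (89597/374839) = +1·(374839/89597) since 89597 mod 4 = 1, 374839 mod 4 = 3; sign now +1
(374839/89597) = (16451/89597)   [reduce mod 89597]
reciprocity: (16451/89597) = +1·(89597/16451) since 16451 mod 4 = 3, 89597 mod 4 = 1; sign now +1
(89597/16451) = (7342/16451)   [reduce mod 16451]
7342 = 2^1·3671; (2/16451) = -1 since 16451 mod 8 = 3, so (7342/16451) = (-1)^1·(3671/16451); sign now -1
reciprocity: (3671/16451) = -1·(16451/3671) since 3671 mod 4 = 3, 16451 mod 4 = 3; sign now +1
(16451/3671) = (1767/3671)   [reduce mod 3671]
reciprocity: (1767/3671) = -1·(3671/1767) since 1767 mod 4 = 3, 3671 mod 4 = 3; sign now -1
(3671/1767) = (137/1767)   [reduce mod 1767]
reciprocity: (137/1767) = +1·(1767/137) since 137 mod 4 = 1, 1767 mod 4 = 3; sign now -1
(1767/137) = (123/137)   [reduce mod 137]
reciprocity: (123/137) = +1·(137/123) since 123 mod 4 = 3, 137 mod 4 = 1; sign now -1
(137/123) = (14/123)   [reduce mod 123]
14 = 2^1·7; (2/123) = -1 since 123 mod 8 = 3, so (14/123) = (-1)^1·(7/123); sign now +1
reciprocity: (7/123) = -1·(123/7) since 7 mod 4 = 3, 123 mod 4 = 3; sign now -1
(123/7) = (4/7)   [reduce mod 7]
4 = 2^2·1; (2/7) = +1 since 7 mod 8 = 7, so (4/7) = (+1)^2·(1/7); sign now -1
(1/7) = 1; final value = sign = -1

-1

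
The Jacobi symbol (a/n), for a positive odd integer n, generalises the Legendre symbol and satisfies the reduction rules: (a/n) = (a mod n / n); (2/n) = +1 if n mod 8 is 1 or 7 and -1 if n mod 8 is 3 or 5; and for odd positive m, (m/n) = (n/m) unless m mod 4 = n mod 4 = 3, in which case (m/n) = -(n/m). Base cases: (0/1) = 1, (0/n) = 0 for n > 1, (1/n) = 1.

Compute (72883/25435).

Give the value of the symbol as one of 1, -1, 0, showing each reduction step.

(72883/25435): 72883 mod 25435 = 22013, so (72883/25435) = (22013/25435)
flip (22013/25435) -> (25435/22013): both odd, 22013 mod 4 = 1, 25435 mod 4 = 3, so the flip contributes +1; sign now +1
(25435/22013): 25435 mod 22013 = 3422, so (25435/22013) = (3422/22013)
factor out 2^1: 3422 = 2^1·1711; with 22013 mod 8 = 5, (2/22013) = -1; sign now -1; continue with (1711/22013)
flip (1711/22013) -> (22013/1711): both odd, 1711 mod 4 = 3, 22013 mod 4 = 1, so the flip contributes +1; sign now -1
(22013/1711): 22013 mod 1711 = 1481, so (22013/1711) = (1481/1711)
flip (1481/1711) -> (1711/1481): both odd, 1481 mod 4 = 1, 1711 mod 4 = 3, so the flip contributes +1; sign now -1
(1711/1481): 1711 mod 1481 = 230, so (1711/1481) = (230/1481)
factor out 2^1: 230 = 2^1·115; with 1481 mod 8 = 1, (2/1481) = +1; sign now -1; continue with (115/1481)
flip (115/1481) -> (1481/115): both odd, 115 mod 4 = 3, 1481 mod 4 = 1, so the flip contributes +1; sign now -1
(1481/115): 1481 mod 115 = 101, so (1481/115) = (101/115)
flip (101/115) -> (115/101): both odd, 101 mod 4 = 1, 115 mod 4 = 3, so the flip contributes +1; sign now -1
(115/101): 115 mod 101 = 14, so (115/101) = (14/101)
factor out 2^1: 14 = 2^1·7; with 101 mod 8 = 5, (2/101) = -1; sign now +1; continue with (7/101)
flip (7/101) -> (101/7): both odd, 7 mod 4 = 3, 101 mod 4 = 1, so the flip contributes +1; sign now +1
(101/7): 101 mod 7 = 3, so (101/7) = (3/7)
flip (3/7) -> (7/3): both odd, 3 mod 4 = 3, 7 mod 4 = 3, so the flip contributes -1; sign now -1
(7/3): 7 mod 3 = 1, so (7/3) = (1/3)
reached (1/3) = 1, so the symbol is -1

-1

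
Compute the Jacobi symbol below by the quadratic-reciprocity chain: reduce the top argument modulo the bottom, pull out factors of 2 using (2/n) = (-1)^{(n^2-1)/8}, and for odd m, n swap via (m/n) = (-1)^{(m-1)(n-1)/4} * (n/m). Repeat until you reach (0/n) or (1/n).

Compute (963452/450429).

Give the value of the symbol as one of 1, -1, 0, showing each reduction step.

(963452/450429) = (62594/450429)   [reduce mod 450429]
62594 = 2^1·31297; (2/450429) = -1 since 450429 mod 8 = 5, so (62594/450429) = (-1)^1·(31297/450429); sign now -1
reciprocity: (31297/450429) = +1·(450429/31297) since 31297 mod 4 = 1, 450429 mod 4 = 1; sign now -1
(450429/31297) = (12271/31297)   [reduce mod 31297]
reciprocity: (12271/31297) = +1·(31297/12271) since 12271 mod 4 = 3, 31297 mod 4 = 1; sign now -1
(31297/12271) = (6755/12271)   [reduce mod 12271]
reciprocity: (6755/12271) = -1·(12271/6755) since 6755 mod 4 = 3, 12271 mod 4 = 3; sign now +1
(12271/6755) = (5516/6755)   [reduce mod 6755]
5516 = 2^2·1379; (2/6755) = -1 since 6755 mod 8 = 3, so (5516/6755) = (-1)^2·(1379/6755); sign now +1
reciprocity: (1379/6755) = -1·(6755/1379) since 1379 mod 4 = 3, 6755 mod 4 = 3; sign now -1
(6755/1379) = (1239/1379)   [reduce mod 1379]
reciprocity: (1239/1379) = -1·(1379/1239) since 1239 mod 4 = 3, 1379 mod 4 = 3; sign now +1
(1379/1239) = (140/1239)   [reduce mod 1239]
140 = 2^2·35; (2/1239) = +1 since 1239 mod 8 = 7, so (140/1239) = (+1)^2·(35/1239); sign now +1
reciprocity: (35/1239) = -1·(1239/35) since 35 mod 4 = 3, 1239 mod 4 = 3; sign now -1
(1239/35) = (14/35)   [reduce mod 35]
14 = 2^1·7; (2/35) = -1 since 35 mod 8 = 3, so (14/35) = (-1)^1·(7/35); sign now +1
reciprocity: (7/35) = -1·(35/7) since 7 mod 4 = 3, 35 mod 4 = 3; sign now -1
(35/7) = (0/7)   [reduce mod 7]
(0/7) = 0   [gcd(a, n) > 1]; final value = 0

0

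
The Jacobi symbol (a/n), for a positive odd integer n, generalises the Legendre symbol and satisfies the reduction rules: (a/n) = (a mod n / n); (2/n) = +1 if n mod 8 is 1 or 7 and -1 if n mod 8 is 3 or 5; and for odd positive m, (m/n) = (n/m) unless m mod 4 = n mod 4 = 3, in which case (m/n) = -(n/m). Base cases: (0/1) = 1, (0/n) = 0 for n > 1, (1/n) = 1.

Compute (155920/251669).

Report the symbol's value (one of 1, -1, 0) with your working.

factor out 2^4: 155920 = 2^4·9745; with 251669 mod 8 = 5, (2/251669) = -1; sign now +1; continue with (9745/251669)
flip (9745/251669) -> (251669/9745): both odd, 9745 mod 4 = 1, 251669 mod 4 = 1, so the flip contributes +1; sign now +1
(251669/9745): 251669 mod 9745 = 8044, so (251669/9745) = (8044/9745)
factor out 2^2: 8044 = 2^2·2011; with 9745 mod 8 = 1, (2/9745) = +1; sign now +1; continue with (2011/9745)
flip (2011/9745) -> (9745/2011): both odd, 2011 mod 4 = 3, 9745 mod 4 = 1, so the flip contributes +1; sign now +1
(9745/2011): 9745 mod 2011 = 1701, so (9745/2011) = (1701/2011)
flip (1701/2011) -> (2011/1701): both odd, 1701 mod 4 = 1, 2011 mod 4 = 3, so the flip contributes +1; sign now +1
(2011/1701): 2011 mod 1701 = 310, so (2011/1701) = (310/1701)
factor out 2^1: 310 = 2^1·155; with 1701 mod 8 = 5, (2/1701) = -1; sign now -1; continue with (155/1701)
flip (155/1701) -> (1701/155): both odd, 155 mod 4 = 3, 1701 mod 4 = 1, so the flip contributes +1; sign now -1
(1701/155): 1701 mod 155 = 151, so (1701/155) = (151/155)
flip (151/155) -> (155/151): both odd, 151 mod 4 = 3, 155 mod 4 = 3, so the flip contributes -1; sign now +1
(155/151): 155 mod 151 = 4, so (155/151) = (4/151)
factor out 2^2: 4 = 2^2·1; with 151 mod 8 = 7, (2/151) = +1; sign now +1; continue with (1/151)
reached (1/151) = 1, so the symbol is +1

1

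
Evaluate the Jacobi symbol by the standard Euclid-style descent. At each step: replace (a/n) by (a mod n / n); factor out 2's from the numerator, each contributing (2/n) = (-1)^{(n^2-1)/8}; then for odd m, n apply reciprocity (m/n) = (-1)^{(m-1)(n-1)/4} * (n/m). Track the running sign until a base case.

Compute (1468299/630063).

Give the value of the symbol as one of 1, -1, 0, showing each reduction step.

(1468299/630063): 1468299 mod 630063 = 208173, so (1468299/630063) = (208173/630063)
flip (208173/630063) -> (630063/208173): both odd, 208173 mod 4 = 1, 630063 mod 4 = 3, so the flip contributes +1; sign now +1
(630063/208173): 630063 mod 208173 = 5544, so (630063/208173) = (5544/208173)
factor out 2^3: 5544 = 2^3·693; with 208173 mod 8 = 5, (2/208173) = -1; sign now -1; continue with (693/208173)
flip (693/208173) -> (208173/693): both odd, 693 mod 4 = 1, 208173 mod 4 = 1, so the flip contributes +1; sign now -1
(208173/693): 208173 mod 693 = 273, so (208173/693) = (273/693)
flip (273/693) -> (693/273): both odd, 273 mod 4 = 1, 693 mod 4 = 1, so the flip contributes +1; sign now -1
(693/273): 693 mod 273 = 147, so (693/273) = (147/273)
flip (147/273) -> (273/147): both odd, 147 mod 4 = 3, 273 mod 4 = 1, so the flip contributes +1; sign now -1
(273/147): 273 mod 147 = 126, so (273/147) = (126/147)
factor out 2^1: 126 = 2^1·63; with 147 mod 8 = 3, (2/147) = -1; sign now +1; continue with (63/147)
flip (63/147) -> (147/63): both odd, 63 mod 4 = 3, 147 mod 4 = 3, so the flip contributes -1; sign now -1
(147/63): 147 mod 63 = 21, so (147/63) = (21/63)
flip (21/63) -> (63/21): both odd, 21 mod 4 = 1, 63 mod 4 = 3, so the flip contributes +1; sign now -1
(63/21): 63 mod 21 = 0, so (63/21) = (0/21)
reached (0/21); gcd(a, n) > 1, so (0/21) = 0 and the symbol is 0

0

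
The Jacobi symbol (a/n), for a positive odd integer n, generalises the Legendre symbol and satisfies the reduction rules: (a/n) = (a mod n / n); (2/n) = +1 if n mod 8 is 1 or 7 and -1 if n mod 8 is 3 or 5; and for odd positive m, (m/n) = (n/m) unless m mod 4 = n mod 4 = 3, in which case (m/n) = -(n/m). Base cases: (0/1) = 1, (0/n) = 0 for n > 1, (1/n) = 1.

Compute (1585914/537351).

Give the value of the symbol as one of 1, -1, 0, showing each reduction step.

(1585914/537351) = (511212/537351)   [reduce mod 537351]
511212 = 2^2·127803; (2/537351) = +1 since 537351 mod 8 = 7, so (511212/537351) = (+1)^2·(127803/537351); sign now +1
reciprocity: (127803/537351) = -1·(537351/127803) since 127803 mod 4 = 3, 537351 mod 4 = 3; sign now -1
(537351/127803) = (26139/127803)   [reduce mod 127803]
reciprocity: (26139/127803) = -1·(127803/26139) since 26139 mod 4 = 3, 127803 mod 4 = 3; sign now +1
(127803/26139) = (23247/26139)   [reduce mod 26139]
reciprocity: (23247/26139) = -1·(26139/23247) since 23247 mod 4 = 3, 26139 mod 4 = 3; sign now -1
(26139/23247) = (2892/23247)   [reduce mod 23247]
2892 = 2^2·723; (2/23247) = +1 since 23247 mod 8 = 7, so (2892/23247) = (+1)^2·(723/23247); sign now -1
reciprocity: (723/23247) = -1·(23247/723) since 723 mod 4 = 3, 23247 mod 4 = 3; sign now +1
(23247/723) = (111/723)   [reduce mod 723]
reciprocity: (111/723) = -1·(723/111) since 111 mod 4 = 3, 723 mod 4 = 3; sign now -1
(723/111) = (57/111)   [reduce mod 111]
reciprocity: (57/111) = +1·(111/57) since 57 mod 4 = 1, 111 mod 4 = 3; sign now -1
(111/57) = (54/57)   [reduce mod 57]
54 = 2^1·27; (2/57) = +1 since 57 mod 8 = 1, so (54/57) = (+1)^1·(27/57); sign now -1
reciprocity: (27/57) = +1·(57/27) since 27 mod 4 = 3, 57 mod 4 = 1; sign now -1
(57/27) = (3/27)   [reduce mod 27]
reciprocity: (3/27) = -1·(27/3) since 3 mod 4 = 3, 27 mod 4 = 3; sign now +1
(27/3) = (0/3)   [reduce mod 3]
(0/3) = 0   [gcd(a, n) > 1]; final value = 0

0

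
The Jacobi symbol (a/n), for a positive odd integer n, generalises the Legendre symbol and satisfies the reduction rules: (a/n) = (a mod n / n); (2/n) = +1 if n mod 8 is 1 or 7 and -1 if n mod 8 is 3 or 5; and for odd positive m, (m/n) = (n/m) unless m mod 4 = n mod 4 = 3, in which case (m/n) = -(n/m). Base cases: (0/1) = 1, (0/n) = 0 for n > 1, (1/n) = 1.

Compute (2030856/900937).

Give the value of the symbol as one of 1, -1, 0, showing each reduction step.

-1

(2030856/900937): 2030856 mod 900937 = 228982, so (2030856/900937) = (228982/900937)
factor out 2^1: 228982 = 2^1·114491; with 900937 mod 8 = 1, (2/900937) = +1; sign now +1; continue with (114491/900937)
flip (114491/900937) -> (900937/114491): both odd, 114491 mod 4 = 3, 900937 mod 4 = 1, so the flip contributes +1; sign now +1
(900937/114491): 900937 mod 114491 = 99500, so (900937/114491) = (99500/114491)
factor out 2^2: 99500 = 2^2·24875; with 114491 mod 8 = 3, (2/114491) = -1; sign now +1; continue with (24875/114491)
flip (24875/114491) -> (114491/24875): both odd, 24875 mod 4 = 3, 114491 mod 4 = 3, so the flip contributes -1; sign now -1
(114491/24875): 114491 mod 24875 = 14991, so (114491/24875) = (14991/24875)
flip (14991/24875) -> (24875/14991): both odd, 14991 mod 4 = 3, 24875 mod 4 = 3, so the flip contributes -1; sign now +1
(24875/14991): 24875 mod 14991 = 9884, so (24875/14991) = (9884/14991)
factor out 2^2: 9884 = 2^2·2471; with 14991 mod 8 = 7, (2/14991) = +1; sign now +1; continue with (2471/14991)
flip (2471/14991) -> (14991/2471): both odd, 2471 mod 4 = 3, 14991 mod 4 = 3, so the flip contributes -1; sign now -1
(14991/2471): 14991 mod 2471 = 165, so (14991/2471) = (165/2471)
flip (165/2471) -> (2471/165): both odd, 165 mod 4 = 1, 2471 mod 4 = 3, so the flip contributes +1; sign now -1
(2471/165): 2471 mod 165 = 161, so (2471/165) = (161/165)
flip (161/165) -> (165/161): both odd, 161 mod 4 = 1, 165 mod 4 = 1, so the flip contributes +1; sign now -1
(165/161): 165 mod 161 = 4, so (165/161) = (4/161)
factor out 2^2: 4 = 2^2·1; with 161 mod 8 = 1, (2/161) = +1; sign now -1; continue with (1/161)
reached (1/161) = 1, so the symbol is -1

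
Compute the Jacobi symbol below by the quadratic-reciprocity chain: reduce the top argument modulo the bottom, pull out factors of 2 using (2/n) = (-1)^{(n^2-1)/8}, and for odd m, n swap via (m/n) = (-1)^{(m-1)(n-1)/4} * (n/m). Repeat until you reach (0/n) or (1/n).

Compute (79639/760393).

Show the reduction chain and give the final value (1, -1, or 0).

-1

reciprocity: (79639/760393) = +1·(760393/79639) since 79639 mod 4 = 3, 760393 mod 4 = 1; sign now +1
(760393/79639) = (43642/79639)   [reduce mod 79639]
43642 = 2^1·21821; (2/79639) = +1 since 79639 mod 8 = 7, so (43642/79639) = (+1)^1·(21821/79639); sign now +1
reciprocity: (21821/79639) = +1·(79639/21821) since 21821 mod 4 = 1, 79639 mod 4 = 3; sign now +1
(79639/21821) = (14176/21821)   [reduce mod 21821]
14176 = 2^5·443; (2/21821) = -1 since 21821 mod 8 = 5, so (14176/21821) = (-1)^5·(443/21821); sign now -1
reciprocity: (443/21821) = +1·(21821/443) since 443 mod 4 = 3, 21821 mod 4 = 1; sign now -1
(21821/443) = (114/443)   [reduce mod 443]
114 = 2^1·57; (2/443) = -1 since 443 mod 8 = 3, so (114/443) = (-1)^1·(57/443); sign now +1
reciprocity: (57/443) = +1·(443/57) since 57 mod 4 = 1, 443 mod 4 = 3; sign now +1
(443/57) = (44/57)   [reduce mod 57]
44 = 2^2·11; (2/57) = +1 since 57 mod 8 = 1, so (44/57) = (+1)^2·(11/57); sign now +1
reciprocity: (11/57) = +1·(57/11) since 11 mod 4 = 3, 57 mod 4 = 1; sign now +1
(57/11) = (2/11)   [reduce mod 11]
2 = 2^1·1; (2/11) = -1 since 11 mod 8 = 3, so (2/11) = (-1)^1·(1/11); sign now -1
(1/11) = 1; final value = sign = -1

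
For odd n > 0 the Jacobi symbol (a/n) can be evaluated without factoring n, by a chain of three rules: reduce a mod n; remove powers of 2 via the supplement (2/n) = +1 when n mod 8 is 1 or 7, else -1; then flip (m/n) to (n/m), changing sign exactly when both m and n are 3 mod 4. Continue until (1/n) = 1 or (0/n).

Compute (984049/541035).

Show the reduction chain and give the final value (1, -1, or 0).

0

(984049/541035) = (443014/541035)   [reduce mod 541035]
443014 = 2^1·221507; (2/541035) = -1 since 541035 mod 8 = 3, so (443014/541035) = (-1)^1·(221507/541035); sign now -1
reciprocity: (221507/541035) = -1·(541035/221507) since 221507 mod 4 = 3, 541035 mod 4 = 3; sign now +1
(541035/221507) = (98021/221507)   [reduce mod 221507]
reciprocity: (98021/221507) = +1·(221507/98021) since 98021 mod 4 = 1, 221507 mod 4 = 3; sign now +1
(221507/98021) = (25465/98021)   [reduce mod 98021]
reciprocity: (25465/98021) = +1·(98021/25465) since 25465 mod 4 = 1, 98021 mod 4 = 1; sign now +1
(98021/25465) = (21626/25465)   [reduce mod 25465]
21626 = 2^1·10813; (2/25465) = +1 since 25465 mod 8 = 1, so (21626/25465) = (+1)^1·(10813/25465); sign now +1
reciprocity: (10813/25465) = +1·(25465/10813) since 10813 mod 4 = 1, 25465 mod 4 = 1; sign now +1
(25465/10813) = (3839/10813)   [reduce mod 10813]
reciprocity: (3839/10813) = +1·(10813/3839) since 3839 mod 4 = 3, 10813 mod 4 = 1; sign now +1
(10813/3839) = (3135/3839)   [reduce mod 3839]
reciprocity: (3135/3839) = -1·(3839/3135) since 3135 mod 4 = 3, 3839 mod 4 = 3; sign now -1
(3839/3135) = (704/3135)   [reduce mod 3135]
704 = 2^6·11; (2/3135) = +1 since 3135 mod 8 = 7, so (704/3135) = (+1)^6·(11/3135); sign now -1
reciprocity: (11/3135) = -1·(3135/11) since 11 mod 4 = 3, 3135 mod 4 = 3; sign now +1
(3135/11) = (0/11)   [reduce mod 11]
(0/11) = 0   [gcd(a, n) > 1]; final value = 0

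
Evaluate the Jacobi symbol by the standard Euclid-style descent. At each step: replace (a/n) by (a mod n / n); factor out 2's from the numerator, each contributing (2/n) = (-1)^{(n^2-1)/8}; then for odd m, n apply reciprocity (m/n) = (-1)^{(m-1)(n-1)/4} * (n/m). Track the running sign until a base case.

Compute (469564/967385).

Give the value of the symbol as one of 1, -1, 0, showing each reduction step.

factor out 2^2: 469564 = 2^2·117391; with 967385 mod 8 = 1, (2/967385) = +1; sign now +1; continue with (117391/967385)
flip (117391/967385) -> (967385/117391): both odd, 117391 mod 4 = 3, 967385 mod 4 = 1, so the flip contributes +1; sign now +1
(967385/117391): 967385 mod 117391 = 28257, so (967385/117391) = (28257/117391)
flip (28257/117391) -> (117391/28257): both odd, 28257 mod 4 = 1, 117391 mod 4 = 3, so the flip contributes +1; sign now +1
(117391/28257): 117391 mod 28257 = 4363, so (117391/28257) = (4363/28257)
flip (4363/28257) -> (28257/4363): both odd, 4363 mod 4 = 3, 28257 mod 4 = 1, so the flip contributes +1; sign now +1
(28257/4363): 28257 mod 4363 = 2079, so (28257/4363) = (2079/4363)
flip (2079/4363) -> (4363/2079): both odd, 2079 mod 4 = 3, 4363 mod 4 = 3, so the flip contributes -1; sign now -1
(4363/2079): 4363 mod 2079 = 205, so (4363/2079) = (205/2079)
flip (205/2079) -> (2079/205): both odd, 205 mod 4 = 1, 2079 mod 4 = 3, so the flip contributes +1; sign now -1
(2079/205): 2079 mod 205 = 29, so (2079/205) = (29/205)
flip (29/205) -> (205/29): both odd, 29 mod 4 = 1, 205 mod 4 = 1, so the flip contributes +1; sign now -1
(205/29): 205 mod 29 = 2, so (205/29) = (2/29)
factor out 2^1: 2 = 2^1·1; with 29 mod 8 = 5, (2/29) = -1; sign now +1; continue with (1/29)
reached (1/29) = 1, so the symbol is +1

1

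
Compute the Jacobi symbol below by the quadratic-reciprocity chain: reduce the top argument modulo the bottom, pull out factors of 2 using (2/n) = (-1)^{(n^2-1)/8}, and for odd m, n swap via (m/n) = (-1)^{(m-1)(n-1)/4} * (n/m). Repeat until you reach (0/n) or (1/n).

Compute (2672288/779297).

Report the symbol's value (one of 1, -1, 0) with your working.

1

(2672288/779297) = (334397/779297)   [reduce mod 779297]
reciprocity: (334397/779297) = +1·(779297/334397) since 334397 mod 4 = 1, 779297 mod 4 = 1; sign now +1
(779297/334397) = (110503/334397)   [reduce mod 334397]
reciprocity: (110503/334397) = +1·(334397/110503) since 110503 mod 4 = 3, 334397 mod 4 = 1; sign now +1
(334397/110503) = (2888/110503)   [reduce mod 110503]
2888 = 2^3·361; (2/110503) = +1 since 110503 mod 8 = 7, so (2888/110503) = (+1)^3·(361/110503); sign now +1
reciprocity: (361/110503) = +1·(110503/361) since 361 mod 4 = 1, 110503 mod 4 = 3; sign now +1
(110503/361) = (37/361)   [reduce mod 361]
reciprocity: (37/361) = +1·(361/37) since 37 mod 4 = 1, 361 mod 4 = 1; sign now +1
(361/37) = (28/37)   [reduce mod 37]
28 = 2^2·7; (2/37) = -1 since 37 mod 8 = 5, so (28/37) = (-1)^2·(7/37); sign now +1
reciprocity: (7/37) = +1·(37/7) since 7 mod 4 = 3, 37 mod 4 = 1; sign now +1
(37/7) = (2/7)   [reduce mod 7]
2 = 2^1·1; (2/7) = +1 since 7 mod 8 = 7, so (2/7) = (+1)^1·(1/7); sign now +1
(1/7) = 1; final value = sign = +1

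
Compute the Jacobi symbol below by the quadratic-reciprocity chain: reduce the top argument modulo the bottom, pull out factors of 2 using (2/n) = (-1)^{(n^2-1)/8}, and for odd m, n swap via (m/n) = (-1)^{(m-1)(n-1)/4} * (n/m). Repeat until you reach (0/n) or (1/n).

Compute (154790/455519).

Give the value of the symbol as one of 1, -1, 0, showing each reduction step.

154790 = 2^1·77395; (2/455519) = +1 since 455519 mod 8 = 7, so (154790/455519) = (+1)^1·(77395/455519); sign now +1
reciprocity: (77395/455519) = -1·(455519/77395) since 77395 mod 4 = 3, 455519 mod 4 = 3; sign now -1
(455519/77395) = (68544/77395)   [reduce mod 77395]
68544 = 2^6·1071; (2/77395) = -1 since 77395 mod 8 = 3, so (68544/77395) = (-1)^6·(1071/77395); sign now -1
reciprocity: (1071/77395) = -1·(77395/1071) since 1071 mod 4 = 3, 77395 mod 4 = 3; sign now +1
(77395/1071) = (283/1071)   [reduce mod 1071]
reciprocity: (283/1071) = -1·(1071/283) since 283 mod 4 = 3, 1071 mod 4 = 3; sign now -1
(1071/283) = (222/283)   [reduce mod 283]
222 = 2^1·111; (2/283) = -1 since 283 mod 8 = 3, so (222/283) = (-1)^1·(111/283); sign now +1
reciprocity: (111/283) = -1·(283/111) since 111 mod 4 = 3, 283 mod 4 = 3; sign now -1
(283/111) = (61/111)   [reduce mod 111]
reciprocity: (61/111) = +1·(111/61) since 61 mod 4 = 1, 111 mod 4 = 3; sign now -1
(111/61) = (50/61)   [reduce mod 61]
50 = 2^1·25; (2/61) = -1 since 61 mod 8 = 5, so (50/61) = (-1)^1·(25/61); sign now +1
reciprocity: (25/61) = +1·(61/25) since 25 mod 4 = 1, 61 mod 4 = 1; sign now +1
(61/25) = (11/25)   [reduce mod 25]
reciprocity: (11/25) = +1·(25/11) since 11 mod 4 = 3, 25 mod 4 = 1; sign now +1
(25/11) = (3/11)   [reduce mod 11]
reciprocity: (3/11) = -1·(11/3) since 3 mod 4 = 3, 11 mod 4 = 3; sign now -1
(11/3) = (2/3)   [reduce mod 3]
2 = 2^1·1; (2/3) = -1 since 3 mod 8 = 3, so (2/3) = (-1)^1·(1/3); sign now +1
(1/3) = 1; final value = sign = +1

1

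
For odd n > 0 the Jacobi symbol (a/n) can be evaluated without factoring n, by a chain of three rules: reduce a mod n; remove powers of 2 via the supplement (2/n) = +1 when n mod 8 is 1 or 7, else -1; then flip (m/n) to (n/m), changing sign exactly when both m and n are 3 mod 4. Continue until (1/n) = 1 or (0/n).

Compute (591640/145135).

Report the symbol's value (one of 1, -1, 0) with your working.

(591640/145135) = (11100/145135)   [reduce mod 145135]
11100 = 2^2·2775; (2/145135) = +1 since 145135 mod 8 = 7, so (11100/145135) = (+1)^2·(2775/145135); sign now +1
reciprocity: (2775/145135) = -1·(145135/2775) since 2775 mod 4 = 3, 145135 mod 4 = 3; sign now -1
(145135/2775) = (835/2775)   [reduce mod 2775]
reciprocity: (835/2775) = -1·(2775/835) since 835 mod 4 = 3, 2775 mod 4 = 3; sign now +1
(2775/835) = (270/835)   [reduce mod 835]
270 = 2^1·135; (2/835) = -1 since 835 mod 8 = 3, so (270/835) = (-1)^1·(135/835); sign now -1
reciprocity: (135/835) = -1·(835/135) since 135 mod 4 = 3, 835 mod 4 = 3; sign now +1
(835/135) = (25/135)   [reduce mod 135]
reciprocity: (25/135) = +1·(135/25) since 25 mod 4 = 1, 135 mod 4 = 3; sign now +1
(135/25) = (10/25)   [reduce mod 25]
10 = 2^1·5; (2/25) = +1 since 25 mod 8 = 1, so (10/25) = (+1)^1·(5/25); sign now +1
reciprocity: (5/25) = +1·(25/5) since 5 mod 4 = 1, 25 mod 4 = 1; sign now +1
(25/5) = (0/5)   [reduce mod 5]
(0/5) = 0   [gcd(a, n) > 1]; final value = 0

0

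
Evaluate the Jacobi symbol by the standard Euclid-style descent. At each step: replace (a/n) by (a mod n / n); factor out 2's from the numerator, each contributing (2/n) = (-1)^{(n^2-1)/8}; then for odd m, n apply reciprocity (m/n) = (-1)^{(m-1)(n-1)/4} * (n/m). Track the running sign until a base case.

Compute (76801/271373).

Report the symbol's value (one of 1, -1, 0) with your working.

reciprocity: (76801/271373) = +1·(271373/76801) since 76801 mod 4 = 1, 271373 mod 4 = 1; sign now +1
(271373/76801) = (40970/76801)   [reduce mod 76801]
40970 = 2^1·20485; (2/76801) = +1 since 76801 mod 8 = 1, so (40970/76801) = (+1)^1·(20485/76801); sign now +1
reciprocity: (20485/76801) = +1·(76801/20485) since 20485 mod 4 = 1, 76801 mod 4 = 1; sign now +1
(76801/20485) = (15346/20485)   [reduce mod 20485]
15346 = 2^1·7673; (2/20485) = -1 since 20485 mod 8 = 5, so (15346/20485) = (-1)^1·(7673/20485); sign now -1
reciprocity: (7673/20485) = +1·(20485/7673) since 7673 mod 4 = 1, 20485 mod 4 = 1; sign now -1
(20485/7673) = (5139/7673)   [reduce mod 7673]
reciprocity: (5139/7673) = +1·(7673/5139) since 5139 mod 4 = 3, 7673 mod 4 = 1; sign now -1
(7673/5139) = (2534/5139)   [reduce mod 5139]
2534 = 2^1·1267; (2/5139) = -1 since 5139 mod 8 = 3, so (2534/5139) = (-1)^1·(1267/5139); sign now +1
reciprocity: (1267/5139) = -1·(5139/1267) since 1267 mod 4 = 3, 5139 mod 4 = 3; sign now -1
(5139/1267) = (71/1267)   [reduce mod 1267]
reciprocity: (71/1267) = -1·(1267/71) since 71 mod 4 = 3, 1267 mod 4 = 3; sign now +1
(1267/71) = (60/71)   [reduce mod 71]
60 = 2^2·15; (2/71) = +1 since 71 mod 8 = 7, so (60/71) = (+1)^2·(15/71); sign now +1
reciprocity: (15/71) = -1·(71/15) since 15 mod 4 = 3, 71 mod 4 = 3; sign now -1
(71/15) = (11/15)   [reduce mod 15]
reciprocity: (11/15) = -1·(15/11) since 11 mod 4 = 3, 15 mod 4 = 3; sign now +1
(15/11) = (4/11)   [reduce mod 11]
4 = 2^2·1; (2/11) = -1 since 11 mod 8 = 3, so (4/11) = (-1)^2·(1/11); sign now +1
(1/11) = 1; final value = sign = +1

1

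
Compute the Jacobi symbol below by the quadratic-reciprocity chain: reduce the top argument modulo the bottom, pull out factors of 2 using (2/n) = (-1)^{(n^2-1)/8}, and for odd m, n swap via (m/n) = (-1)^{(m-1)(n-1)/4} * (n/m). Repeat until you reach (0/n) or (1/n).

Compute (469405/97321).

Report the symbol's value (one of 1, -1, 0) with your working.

-1

(469405/97321) = (80121/97321)   [reduce mod 97321]
reciprocity: (80121/97321) = +1·(97321/80121) since 80121 mod 4 = 1, 97321 mod 4 = 1; sign now +1
(97321/80121) = (17200/80121)   [reduce mod 80121]
17200 = 2^4·1075; (2/80121) = +1 since 80121 mod 8 = 1, so (17200/80121) = (+1)^4·(1075/80121); sign now +1
reciprocity: (1075/80121) = +1·(80121/1075) since 1075 mod 4 = 3, 80121 mod 4 = 1; sign now +1
(80121/1075) = (571/1075)   [reduce mod 1075]
reciprocity: (571/1075) = -1·(1075/571) since 571 mod 4 = 3, 1075 mod 4 = 3; sign now -1
(1075/571) = (504/571)   [reduce mod 571]
504 = 2^3·63; (2/571) = -1 since 571 mod 8 = 3, so (504/571) = (-1)^3·(63/571); sign now +1
reciprocity: (63/571) = -1·(571/63) since 63 mod 4 = 3, 571 mod 4 = 3; sign now -1
(571/63) = (4/63)   [reduce mod 63]
4 = 2^2·1; (2/63) = +1 since 63 mod 8 = 7, so (4/63) = (+1)^2·(1/63); sign now -1
(1/63) = 1; final value = sign = -1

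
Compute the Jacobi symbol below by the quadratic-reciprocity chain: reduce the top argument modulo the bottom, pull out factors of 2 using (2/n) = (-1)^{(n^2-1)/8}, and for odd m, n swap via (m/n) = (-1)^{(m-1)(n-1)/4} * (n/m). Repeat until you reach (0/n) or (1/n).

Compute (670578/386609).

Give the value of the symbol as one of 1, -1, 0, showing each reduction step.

(670578/386609): 670578 mod 386609 = 283969, so (670578/386609) = (283969/386609)
flip (283969/386609) -> (386609/283969): both odd, 283969 mod 4 = 1, 386609 mod 4 = 1, so the flip contributes +1; sign now +1
(386609/283969): 386609 mod 283969 = 102640, so (386609/283969) = (102640/283969)
factor out 2^4: 102640 = 2^4·6415; with 283969 mod 8 = 1, (2/283969) = +1; sign now +1; continue with (6415/283969)
flip (6415/283969) -> (283969/6415): both odd, 6415 mod 4 = 3, 283969 mod 4 = 1, so the flip contributes +1; sign now +1
(283969/6415): 283969 mod 6415 = 1709, so (283969/6415) = (1709/6415)
flip (1709/6415) -> (6415/1709): both odd, 1709 mod 4 = 1, 6415 mod 4 = 3, so the flip contributes +1; sign now +1
(6415/1709): 6415 mod 1709 = 1288, so (6415/1709) = (1288/1709)
factor out 2^3: 1288 = 2^3·161; with 1709 mod 8 = 5, (2/1709) = -1; sign now -1; continue with (161/1709)
flip (161/1709) -> (1709/161): both odd, 161 mod 4 = 1, 1709 mod 4 = 1, so the flip contributes +1; sign now -1
(1709/161): 1709 mod 161 = 99, so (1709/161) = (99/161)
flip (99/161) -> (161/99): both odd, 99 mod 4 = 3, 161 mod 4 = 1, so the flip contributes +1; sign now -1
(161/99): 161 mod 99 = 62, so (161/99) = (62/99)
factor out 2^1: 62 = 2^1·31; with 99 mod 8 = 3, (2/99) = -1; sign now +1; continue with (31/99)
flip (31/99) -> (99/31): both odd, 31 mod 4 = 3, 99 mod 4 = 3, so the flip contributes -1; sign now -1
(99/31): 99 mod 31 = 6, so (99/31) = (6/31)
factor out 2^1: 6 = 2^1·3; with 31 mod 8 = 7, (2/31) = +1; sign now -1; continue with (3/31)
flip (3/31) -> (31/3): both odd, 3 mod 4 = 3, 31 mod 4 = 3, so the flip contributes -1; sign now +1
(31/3): 31 mod 3 = 1, so (31/3) = (1/3)
reached (1/3) = 1, so the symbol is +1

1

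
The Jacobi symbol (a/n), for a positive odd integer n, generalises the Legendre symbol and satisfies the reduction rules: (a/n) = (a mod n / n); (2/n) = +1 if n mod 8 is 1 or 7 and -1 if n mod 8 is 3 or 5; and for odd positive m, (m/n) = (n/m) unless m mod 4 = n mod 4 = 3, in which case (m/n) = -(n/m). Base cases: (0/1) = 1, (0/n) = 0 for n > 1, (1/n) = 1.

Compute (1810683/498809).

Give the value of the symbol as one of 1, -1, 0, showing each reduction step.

-1

(1810683/498809): 1810683 mod 498809 = 314256, so (1810683/498809) = (314256/498809)
factor out 2^4: 314256 = 2^4·19641; with 498809 mod 8 = 1, (2/498809) = +1; sign now +1; continue with (19641/498809)
flip (19641/498809) -> (498809/19641): both odd, 19641 mod 4 = 1, 498809 mod 4 = 1, so the flip contributes +1; sign now +1
(498809/19641): 498809 mod 19641 = 7784, so (498809/19641) = (7784/19641)
factor out 2^3: 7784 = 2^3·973; with 19641 mod 8 = 1, (2/19641) = +1; sign now +1; continue with (973/19641)
flip (973/19641) -> (19641/973): both odd, 973 mod 4 = 1, 19641 mod 4 = 1, so the flip contributes +1; sign now +1
(19641/973): 19641 mod 973 = 181, so (19641/973) = (181/973)
flip (181/973) -> (973/181): both odd, 181 mod 4 = 1, 973 mod 4 = 1, so the flip contributes +1; sign now +1
(973/181): 973 mod 181 = 68, so (973/181) = (68/181)
factor out 2^2: 68 = 2^2·17; with 181 mod 8 = 5, (2/181) = -1; sign now +1; continue with (17/181)
flip (17/181) -> (181/17): both odd, 17 mod 4 = 1, 181 mod 4 = 1, so the flip contributes +1; sign now +1
(181/17): 181 mod 17 = 11, so (181/17) = (11/17)
flip (11/17) -> (17/11): both odd, 11 mod 4 = 3, 17 mod 4 = 1, so the flip contributes +1; sign now +1
(17/11): 17 mod 11 = 6, so (17/11) = (6/11)
factor out 2^1: 6 = 2^1·3; with 11 mod 8 = 3, (2/11) = -1; sign now -1; continue with (3/11)
flip (3/11) -> (11/3): both odd, 3 mod 4 = 3, 11 mod 4 = 3, so the flip contributes -1; sign now +1
(11/3): 11 mod 3 = 2, so (11/3) = (2/3)
factor out 2^1: 2 = 2^1·1; with 3 mod 8 = 3, (2/3) = -1; sign now -1; continue with (1/3)
reached (1/3) = 1, so the symbol is -1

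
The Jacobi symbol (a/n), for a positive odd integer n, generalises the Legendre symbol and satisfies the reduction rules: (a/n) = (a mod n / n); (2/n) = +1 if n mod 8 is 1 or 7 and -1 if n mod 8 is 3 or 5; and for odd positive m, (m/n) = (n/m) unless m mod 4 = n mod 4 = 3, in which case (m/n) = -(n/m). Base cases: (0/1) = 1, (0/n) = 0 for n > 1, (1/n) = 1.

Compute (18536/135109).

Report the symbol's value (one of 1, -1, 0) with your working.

factor out 2^3: 18536 = 2^3·2317; with 135109 mod 8 = 5, (2/135109) = -1; sign now -1; continue with (2317/135109)
flip (2317/135109) -> (135109/2317): both odd, 2317 mod 4 = 1, 135109 mod 4 = 1, so the flip contributes +1; sign now -1
(135109/2317): 135109 mod 2317 = 723, so (135109/2317) = (723/2317)
flip (723/2317) -> (2317/723): both odd, 723 mod 4 = 3, 2317 mod 4 = 1, so the flip contributes +1; sign now -1
(2317/723): 2317 mod 723 = 148, so (2317/723) = (148/723)
factor out 2^2: 148 = 2^2·37; with 723 mod 8 = 3, (2/723) = -1; sign now -1; continue with (37/723)
flip (37/723) -> (723/37): both odd, 37 mod 4 = 1, 723 mod 4 = 3, so the flip contributes +1; sign now -1
(723/37): 723 mod 37 = 20, so (723/37) = (20/37)
factor out 2^2: 20 = 2^2·5; with 37 mod 8 = 5, (2/37) = -1; sign now -1; continue with (5/37)
flip (5/37) -> (37/5): both odd, 5 mod 4 = 1, 37 mod 4 = 1, so the flip contributes +1; sign now -1
(37/5): 37 mod 5 = 2, so (37/5) = (2/5)
factor out 2^1: 2 = 2^1·1; with 5 mod 8 = 5, (2/5) = -1; sign now +1; continue with (1/5)
reached (1/5) = 1, so the symbol is +1

1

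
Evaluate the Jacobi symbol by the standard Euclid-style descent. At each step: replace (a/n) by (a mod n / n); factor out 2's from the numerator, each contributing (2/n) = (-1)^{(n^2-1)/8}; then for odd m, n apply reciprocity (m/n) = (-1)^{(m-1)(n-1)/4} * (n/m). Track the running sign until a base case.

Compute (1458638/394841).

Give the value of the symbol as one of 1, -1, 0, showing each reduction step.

(1458638/394841): 1458638 mod 394841 = 274115, so (1458638/394841) = (274115/394841)
flip (274115/394841) -> (394841/274115): both odd, 274115 mod 4 = 3, 394841 mod 4 = 1, so the flip contributes +1; sign now +1
(394841/274115): 394841 mod 274115 = 120726, so (394841/274115) = (120726/274115)
factor out 2^1: 120726 = 2^1·60363; with 274115 mod 8 = 3, (2/274115) = -1; sign now -1; continue with (60363/274115)
flip (60363/274115) -> (274115/60363): both odd, 60363 mod 4 = 3, 274115 mod 4 = 3, so the flip contributes -1; sign now +1
(274115/60363): 274115 mod 60363 = 32663, so (274115/60363) = (32663/60363)
flip (32663/60363) -> (60363/32663): both odd, 32663 mod 4 = 3, 60363 mod 4 = 3, so the flip contributes -1; sign now -1
(60363/32663): 60363 mod 32663 = 27700, so (60363/32663) = (27700/32663)
factor out 2^2: 27700 = 2^2·6925; with 32663 mod 8 = 7, (2/32663) = +1; sign now -1; continue with (6925/32663)
flip (6925/32663) -> (32663/6925): both odd, 6925 mod 4 = 1, 32663 mod 4 = 3, so the flip contributes +1; sign now -1
(32663/6925): 32663 mod 6925 = 4963, so (32663/6925) = (4963/6925)
flip (4963/6925) -> (6925/4963): both odd, 4963 mod 4 = 3, 6925 mod 4 = 1, so the flip contributes +1; sign now -1
(6925/4963): 6925 mod 4963 = 1962, so (6925/4963) = (1962/4963)
factor out 2^1: 1962 = 2^1·981; with 4963 mod 8 = 3, (2/4963) = -1; sign now +1; continue with (981/4963)
flip (981/4963) -> (4963/981): both odd, 981 mod 4 = 1, 4963 mod 4 = 3, so the flip contributes +1; sign now +1
(4963/981): 4963 mod 981 = 58, so (4963/981) = (58/981)
factor out 2^1: 58 = 2^1·29; with 981 mod 8 = 5, (2/981) = -1; sign now -1; continue with (29/981)
flip (29/981) -> (981/29): both odd, 29 mod 4 = 1, 981 mod 4 = 1, so the flip contributes +1; sign now -1
(981/29): 981 mod 29 = 24, so (981/29) = (24/29)
factor out 2^3: 24 = 2^3·3; with 29 mod 8 = 5, (2/29) = -1; sign now +1; continue with (3/29)
flip (3/29) -> (29/3): both odd, 3 mod 4 = 3, 29 mod 4 = 1, so the flip contributes +1; sign now +1
(29/3): 29 mod 3 = 2, so (29/3) = (2/3)
factor out 2^1: 2 = 2^1·1; with 3 mod 8 = 3, (2/3) = -1; sign now -1; continue with (1/3)
reached (1/3) = 1, so the symbol is -1

-1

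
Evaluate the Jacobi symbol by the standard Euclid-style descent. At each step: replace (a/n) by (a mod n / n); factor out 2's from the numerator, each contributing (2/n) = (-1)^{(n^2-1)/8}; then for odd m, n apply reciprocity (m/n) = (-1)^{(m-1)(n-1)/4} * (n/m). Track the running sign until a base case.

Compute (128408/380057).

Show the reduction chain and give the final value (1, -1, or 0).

1

factor out 2^3: 128408 = 2^3·16051; with 380057 mod 8 = 1, (2/380057) = +1; sign now +1; continue with (16051/380057)
flip (16051/380057) -> (380057/16051): both odd, 16051 mod 4 = 3, 380057 mod 4 = 1, so the flip contributes +1; sign now +1
(380057/16051): 380057 mod 16051 = 10884, so (380057/16051) = (10884/16051)
factor out 2^2: 10884 = 2^2·2721; with 16051 mod 8 = 3, (2/16051) = -1; sign now +1; continue with (2721/16051)
flip (2721/16051) -> (16051/2721): both odd, 2721 mod 4 = 1, 16051 mod 4 = 3, so the flip contributes +1; sign now +1
(16051/2721): 16051 mod 2721 = 2446, so (16051/2721) = (2446/2721)
factor out 2^1: 2446 = 2^1·1223; with 2721 mod 8 = 1, (2/2721) = +1; sign now +1; continue with (1223/2721)
flip (1223/2721) -> (2721/1223): both odd, 1223 mod 4 = 3, 2721 mod 4 = 1, so the flip contributes +1; sign now +1
(2721/1223): 2721 mod 1223 = 275, so (2721/1223) = (275/1223)
flip (275/1223) -> (1223/275): both odd, 275 mod 4 = 3, 1223 mod 4 = 3, so the flip contributes -1; sign now -1
(1223/275): 1223 mod 275 = 123, so (1223/275) = (123/275)
flip (123/275) -> (275/123): both odd, 123 mod 4 = 3, 275 mod 4 = 3, so the flip contributes -1; sign now +1
(275/123): 275 mod 123 = 29, so (275/123) = (29/123)
flip (29/123) -> (123/29): both odd, 29 mod 4 = 1, 123 mod 4 = 3, so the flip contributes +1; sign now +1
(123/29): 123 mod 29 = 7, so (123/29) = (7/29)
flip (7/29) -> (29/7): both odd, 7 mod 4 = 3, 29 mod 4 = 1, so the flip contributes +1; sign now +1
(29/7): 29 mod 7 = 1, so (29/7) = (1/7)
reached (1/7) = 1, so the symbol is +1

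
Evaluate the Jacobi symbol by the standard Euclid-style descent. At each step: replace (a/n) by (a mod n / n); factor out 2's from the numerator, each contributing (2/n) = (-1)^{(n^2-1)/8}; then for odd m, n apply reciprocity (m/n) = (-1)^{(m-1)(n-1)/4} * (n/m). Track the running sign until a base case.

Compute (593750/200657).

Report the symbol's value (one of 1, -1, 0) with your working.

(593750/200657): 593750 mod 200657 = 192436, so (593750/200657) = (192436/200657)
factor out 2^2: 192436 = 2^2·48109; with 200657 mod 8 = 1, (2/200657) = +1; sign now +1; continue with (48109/200657)
flip (48109/200657) -> (200657/48109): both odd, 48109 mod 4 = 1, 200657 mod 4 = 1, so the flip contributes +1; sign now +1
(200657/48109): 200657 mod 48109 = 8221, so (200657/48109) = (8221/48109)
flip (8221/48109) -> (48109/8221): both odd, 8221 mod 4 = 1, 48109 mod 4 = 1, so the flip contributes +1; sign now +1
(48109/8221): 48109 mod 8221 = 7004, so (48109/8221) = (7004/8221)
factor out 2^2: 7004 = 2^2·1751; with 8221 mod 8 = 5, (2/8221) = -1; sign now +1; continue with (1751/8221)
flip (1751/8221) -> (8221/1751): both odd, 1751 mod 4 = 3, 8221 mod 4 = 1, so the flip contributes +1; sign now +1
(8221/1751): 8221 mod 1751 = 1217, so (8221/1751) = (1217/1751)
flip (1217/1751) -> (1751/1217): both odd, 1217 mod 4 = 1, 1751 mod 4 = 3, so the flip contributes +1; sign now +1
(1751/1217): 1751 mod 1217 = 534, so (1751/1217) = (534/1217)
factor out 2^1: 534 = 2^1·267; with 1217 mod 8 = 1, (2/1217) = +1; sign now +1; continue with (267/1217)
flip (267/1217) -> (1217/267): both odd, 267 mod 4 = 3, 1217 mod 4 = 1, so the flip contributes +1; sign now +1
(1217/267): 1217 mod 267 = 149, so (1217/267) = (149/267)
flip (149/267) -> (267/149): both odd, 149 mod 4 = 1, 267 mod 4 = 3, so the flip contributes +1; sign now +1
(267/149): 267 mod 149 = 118, so (267/149) = (118/149)
factor out 2^1: 118 = 2^1·59; with 149 mod 8 = 5, (2/149) = -1; sign now -1; continue with (59/149)
flip (59/149) -> (149/59): both odd, 59 mod 4 = 3, 149 mod 4 = 1, so the flip contributes +1; sign now -1
(149/59): 149 mod 59 = 31, so (149/59) = (31/59)
flip (31/59) -> (59/31): both odd, 31 mod 4 = 3, 59 mod 4 = 3, so the flip contributes -1; sign now +1
(59/31): 59 mod 31 = 28, so (59/31) = (28/31)
factor out 2^2: 28 = 2^2·7; with 31 mod 8 = 7, (2/31) = +1; sign now +1; continue with (7/31)
flip (7/31) -> (31/7): both odd, 7 mod 4 = 3, 31 mod 4 = 3, so the flip contributes -1; sign now -1
(31/7): 31 mod 7 = 3, so (31/7) = (3/7)
flip (3/7) -> (7/3): both odd, 3 mod 4 = 3, 7 mod 4 = 3, so the flip contributes -1; sign now +1
(7/3): 7 mod 3 = 1, so (7/3) = (1/3)
reached (1/3) = 1, so the symbol is +1

1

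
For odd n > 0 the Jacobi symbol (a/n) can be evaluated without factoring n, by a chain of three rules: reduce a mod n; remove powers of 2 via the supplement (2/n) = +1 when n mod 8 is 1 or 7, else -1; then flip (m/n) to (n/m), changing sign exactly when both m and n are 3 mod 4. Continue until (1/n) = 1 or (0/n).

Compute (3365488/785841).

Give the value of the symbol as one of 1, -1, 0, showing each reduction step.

0

(3365488/785841): 3365488 mod 785841 = 222124, so (3365488/785841) = (222124/785841)
factor out 2^2: 222124 = 2^2·55531; with 785841 mod 8 = 1, (2/785841) = +1; sign now +1; continue with (55531/785841)
flip (55531/785841) -> (785841/55531): both odd, 55531 mod 4 = 3, 785841 mod 4 = 1, so the flip contributes +1; sign now +1
(785841/55531): 785841 mod 55531 = 8407, so (785841/55531) = (8407/55531)
flip (8407/55531) -> (55531/8407): both odd, 8407 mod 4 = 3, 55531 mod 4 = 3, so the flip contributes -1; sign now -1
(55531/8407): 55531 mod 8407 = 5089, so (55531/8407) = (5089/8407)
flip (5089/8407) -> (8407/5089): both odd, 5089 mod 4 = 1, 8407 mod 4 = 3, so the flip contributes +1; sign now -1
(8407/5089): 8407 mod 5089 = 3318, so (8407/5089) = (3318/5089)
factor out 2^1: 3318 = 2^1·1659; with 5089 mod 8 = 1, (2/5089) = +1; sign now -1; continue with (1659/5089)
flip (1659/5089) -> (5089/1659): both odd, 1659 mod 4 = 3, 5089 mod 4 = 1, so the flip contributes +1; sign now -1
(5089/1659): 5089 mod 1659 = 112, so (5089/1659) = (112/1659)
factor out 2^4: 112 = 2^4·7; with 1659 mod 8 = 3, (2/1659) = -1; sign now -1; continue with (7/1659)
flip (7/1659) -> (1659/7): both odd, 7 mod 4 = 3, 1659 mod 4 = 3, so the flip contributes -1; sign now +1
(1659/7): 1659 mod 7 = 0, so (1659/7) = (0/7)
reached (0/7); gcd(a, n) > 1, so (0/7) = 0 and the symbol is 0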